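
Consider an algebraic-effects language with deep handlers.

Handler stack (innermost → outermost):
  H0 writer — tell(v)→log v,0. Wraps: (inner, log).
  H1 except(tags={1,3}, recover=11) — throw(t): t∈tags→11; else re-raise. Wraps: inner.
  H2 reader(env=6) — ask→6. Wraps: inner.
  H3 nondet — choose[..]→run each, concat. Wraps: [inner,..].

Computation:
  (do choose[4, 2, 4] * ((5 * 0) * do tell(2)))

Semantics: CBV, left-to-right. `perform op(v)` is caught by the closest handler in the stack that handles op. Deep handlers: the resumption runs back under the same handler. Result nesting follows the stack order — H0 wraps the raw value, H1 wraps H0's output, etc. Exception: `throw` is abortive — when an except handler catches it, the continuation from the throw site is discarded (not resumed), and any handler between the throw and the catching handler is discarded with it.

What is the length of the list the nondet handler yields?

Answer: 3

Step-by-step:
choose[4, 2, 4] @ H3
  branch[0] choose=4:
    tell(2) @ H0 ⇒ log+=2
    H0 returns (0, (2))
    H1 returns (0, (2))
    H2 returns (0, (2))
    H3 returns [(0, (2))]
  branch[1] choose=2:
    tell(2) @ H0 ⇒ log+=2
    H0 returns (0, (2))
    H1 returns (0, (2))
    H2 returns (0, (2))
    H3 returns [(0, (2))]
  branch[2] choose=4:
    tell(2) @ H0 ⇒ log+=2
    H0 returns (0, (2))
    H1 returns (0, (2))
    H2 returns (0, (2))
    H3 returns [(0, (2))]
= [(0, (2)), (0, (2)), (0, (2))]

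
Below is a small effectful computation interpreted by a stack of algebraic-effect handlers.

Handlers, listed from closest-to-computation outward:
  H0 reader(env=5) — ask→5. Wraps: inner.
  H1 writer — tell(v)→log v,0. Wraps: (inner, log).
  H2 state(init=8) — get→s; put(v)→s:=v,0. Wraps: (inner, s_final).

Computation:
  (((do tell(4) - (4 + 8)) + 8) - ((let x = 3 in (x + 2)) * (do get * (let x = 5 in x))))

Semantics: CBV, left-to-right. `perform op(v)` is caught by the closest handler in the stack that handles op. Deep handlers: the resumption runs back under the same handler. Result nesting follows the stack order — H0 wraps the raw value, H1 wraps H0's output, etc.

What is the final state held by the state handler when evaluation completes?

Answer: 8

Working:
tell(4) @ H1 ⇒ log+=4
get @ H2 ⇒ 8
H0 returns -204
H1 returns (-204, (4))
H2 returns ((-204, (4)), 8)
= ((-204, (4)), 8)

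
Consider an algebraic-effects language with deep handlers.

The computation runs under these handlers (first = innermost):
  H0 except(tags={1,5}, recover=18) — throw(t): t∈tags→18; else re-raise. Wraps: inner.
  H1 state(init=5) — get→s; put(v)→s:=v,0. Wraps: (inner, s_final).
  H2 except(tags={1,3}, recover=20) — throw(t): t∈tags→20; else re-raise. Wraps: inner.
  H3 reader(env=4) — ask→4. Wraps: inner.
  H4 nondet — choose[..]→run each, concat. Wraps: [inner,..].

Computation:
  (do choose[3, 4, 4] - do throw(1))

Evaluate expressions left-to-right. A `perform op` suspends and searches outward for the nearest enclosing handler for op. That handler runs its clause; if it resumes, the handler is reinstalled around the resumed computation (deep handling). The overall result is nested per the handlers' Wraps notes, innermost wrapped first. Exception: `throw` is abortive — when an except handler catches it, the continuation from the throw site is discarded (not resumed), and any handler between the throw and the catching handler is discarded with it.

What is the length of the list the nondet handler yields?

Answer: 3

Evaluation trace:
choose[3, 4, 4] @ H4
  branch[0] choose=3:
    throw(1) @ H0 caught ⇒ 18
    H1 returns (18, 5)
    H2 returns (18, 5)
    H3 returns (18, 5)
    H4 returns [(18, 5)]
  branch[1] choose=4:
    throw(1) @ H0 caught ⇒ 18
    H1 returns (18, 5)
    H2 returns (18, 5)
    H3 returns (18, 5)
    H4 returns [(18, 5)]
  branch[2] choose=4:
    throw(1) @ H0 caught ⇒ 18
    H1 returns (18, 5)
    H2 returns (18, 5)
    H3 returns (18, 5)
    H4 returns [(18, 5)]
= [(18, 5), (18, 5), (18, 5)]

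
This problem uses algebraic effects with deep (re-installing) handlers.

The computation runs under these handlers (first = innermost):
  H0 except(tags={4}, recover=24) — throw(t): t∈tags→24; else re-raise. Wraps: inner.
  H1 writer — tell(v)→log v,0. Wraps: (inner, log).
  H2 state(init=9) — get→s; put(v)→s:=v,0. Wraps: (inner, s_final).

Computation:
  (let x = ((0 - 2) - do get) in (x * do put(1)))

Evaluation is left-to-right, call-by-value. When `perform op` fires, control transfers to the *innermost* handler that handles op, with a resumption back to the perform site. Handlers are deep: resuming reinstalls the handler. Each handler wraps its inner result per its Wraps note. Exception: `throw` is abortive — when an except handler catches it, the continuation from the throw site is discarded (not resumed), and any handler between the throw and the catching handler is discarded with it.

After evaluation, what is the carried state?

Working:
get @ H2 ⇒ 9
put(1) @ H2 ⇒ s:=1
H0 returns 0
H1 returns (0, ())
H2 returns ((0, ()), 1)
= ((0, ()), 1)

Answer: 1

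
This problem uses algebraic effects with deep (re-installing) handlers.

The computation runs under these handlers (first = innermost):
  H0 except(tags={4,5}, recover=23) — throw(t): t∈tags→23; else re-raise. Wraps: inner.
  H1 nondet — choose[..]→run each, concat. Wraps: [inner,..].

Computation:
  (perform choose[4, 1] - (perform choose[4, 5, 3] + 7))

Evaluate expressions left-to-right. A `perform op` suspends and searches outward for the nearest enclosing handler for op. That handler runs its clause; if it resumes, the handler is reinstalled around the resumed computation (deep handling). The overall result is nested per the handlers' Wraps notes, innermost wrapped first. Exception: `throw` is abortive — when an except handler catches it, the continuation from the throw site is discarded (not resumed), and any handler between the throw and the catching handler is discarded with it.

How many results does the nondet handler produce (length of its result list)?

Answer: 6

Step-by-step:
choose[4, 1] @ H1
  branch[0] choose=4:
    choose[4, 5, 3] @ H1
      branch[0] choose=4:
        H0 returns -7
        H1 returns [-7]
      branch[1] choose=5:
        H0 returns -8
        H1 returns [-8]
      branch[2] choose=3:
        H0 returns -6
        H1 returns [-6]
  branch[1] choose=1:
    choose[4, 5, 3] @ H1
      branch[0] choose=4:
        H0 returns -10
        H1 returns [-10]
      branch[1] choose=5:
        H0 returns -11
        H1 returns [-11]
      branch[2] choose=3:
        H0 returns -9
        H1 returns [-9]
= [-7, -8, -6, -10, -11, -9]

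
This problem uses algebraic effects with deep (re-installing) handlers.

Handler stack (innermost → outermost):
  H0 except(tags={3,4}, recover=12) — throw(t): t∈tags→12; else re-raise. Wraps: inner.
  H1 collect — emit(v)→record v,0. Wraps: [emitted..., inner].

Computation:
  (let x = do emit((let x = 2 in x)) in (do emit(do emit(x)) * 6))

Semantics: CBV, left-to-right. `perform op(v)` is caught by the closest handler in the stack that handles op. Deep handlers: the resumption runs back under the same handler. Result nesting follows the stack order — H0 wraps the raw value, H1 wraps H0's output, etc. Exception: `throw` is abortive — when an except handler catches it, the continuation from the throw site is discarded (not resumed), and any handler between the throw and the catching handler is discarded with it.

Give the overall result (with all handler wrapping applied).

Answer: [2, 0, 0, 0]

Working:
emit(2) @ H1 ⇒ out+=2
emit(0) @ H1 ⇒ out+=0
emit(0) @ H1 ⇒ out+=0
H0 returns 0
H1 returns [2, 0, 0, 0]
= [2, 0, 0, 0]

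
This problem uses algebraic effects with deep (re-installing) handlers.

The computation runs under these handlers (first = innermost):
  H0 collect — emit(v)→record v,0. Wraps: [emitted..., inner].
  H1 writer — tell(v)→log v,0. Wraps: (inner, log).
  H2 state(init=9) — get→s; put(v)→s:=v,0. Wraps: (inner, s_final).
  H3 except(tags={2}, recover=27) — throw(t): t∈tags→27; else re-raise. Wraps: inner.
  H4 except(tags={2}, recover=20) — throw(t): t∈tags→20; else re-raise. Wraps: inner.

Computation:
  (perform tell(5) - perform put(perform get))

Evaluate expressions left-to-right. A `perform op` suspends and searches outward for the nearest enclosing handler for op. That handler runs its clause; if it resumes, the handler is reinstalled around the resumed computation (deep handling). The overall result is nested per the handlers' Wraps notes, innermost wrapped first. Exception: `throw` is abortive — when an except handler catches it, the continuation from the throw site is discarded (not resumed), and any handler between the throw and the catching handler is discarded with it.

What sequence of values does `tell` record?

Answer: (5)

Evaluation trace:
tell(5) @ H1 ⇒ log+=5
get @ H2 ⇒ 9
put(9) @ H2 ⇒ s:=9
H0 returns [0]
H1 returns ([0], (5))
H2 returns (([0], (5)), 9)
H3 returns (([0], (5)), 9)
H4 returns (([0], (5)), 9)
= (([0], (5)), 9)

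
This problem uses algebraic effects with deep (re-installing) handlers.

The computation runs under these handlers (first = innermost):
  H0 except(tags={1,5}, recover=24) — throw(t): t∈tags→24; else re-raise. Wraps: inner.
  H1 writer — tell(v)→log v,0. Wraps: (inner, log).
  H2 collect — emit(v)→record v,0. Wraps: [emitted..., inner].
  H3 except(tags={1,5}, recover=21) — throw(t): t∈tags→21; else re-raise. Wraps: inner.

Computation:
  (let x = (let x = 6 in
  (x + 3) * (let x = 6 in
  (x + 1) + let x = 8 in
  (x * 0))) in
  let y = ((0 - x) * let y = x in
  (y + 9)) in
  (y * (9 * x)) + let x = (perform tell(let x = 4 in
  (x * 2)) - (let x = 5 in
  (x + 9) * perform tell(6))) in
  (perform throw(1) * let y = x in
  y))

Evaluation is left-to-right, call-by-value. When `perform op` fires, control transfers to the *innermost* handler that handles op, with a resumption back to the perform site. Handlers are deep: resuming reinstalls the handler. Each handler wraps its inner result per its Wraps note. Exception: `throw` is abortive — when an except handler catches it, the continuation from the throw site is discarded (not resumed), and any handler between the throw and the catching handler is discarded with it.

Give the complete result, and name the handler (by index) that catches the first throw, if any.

Answer: [(24, (8, 6))] ; first throw caught by: H0

Evaluation trace:
tell(8) @ H1 ⇒ log+=8
tell(6) @ H1 ⇒ log+=6
throw(1) @ H0 caught ⇒ 24
H1 returns (24, (8, 6))
H2 returns [(24, (8, 6))]
H3 returns [(24, (8, 6))]
= [(24, (8, 6))]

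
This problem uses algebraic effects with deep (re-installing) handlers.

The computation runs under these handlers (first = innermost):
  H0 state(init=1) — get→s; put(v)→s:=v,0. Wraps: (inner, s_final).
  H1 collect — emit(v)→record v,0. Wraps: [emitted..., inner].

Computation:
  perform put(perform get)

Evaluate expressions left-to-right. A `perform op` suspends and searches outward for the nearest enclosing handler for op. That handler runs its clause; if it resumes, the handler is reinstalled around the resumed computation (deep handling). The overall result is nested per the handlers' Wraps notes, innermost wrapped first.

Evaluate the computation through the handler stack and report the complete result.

Answer: [(0, 1)]

Step-by-step:
get @ H0 ⇒ 1
put(1) @ H0 ⇒ s:=1
H0 returns (0, 1)
H1 returns [(0, 1)]
= [(0, 1)]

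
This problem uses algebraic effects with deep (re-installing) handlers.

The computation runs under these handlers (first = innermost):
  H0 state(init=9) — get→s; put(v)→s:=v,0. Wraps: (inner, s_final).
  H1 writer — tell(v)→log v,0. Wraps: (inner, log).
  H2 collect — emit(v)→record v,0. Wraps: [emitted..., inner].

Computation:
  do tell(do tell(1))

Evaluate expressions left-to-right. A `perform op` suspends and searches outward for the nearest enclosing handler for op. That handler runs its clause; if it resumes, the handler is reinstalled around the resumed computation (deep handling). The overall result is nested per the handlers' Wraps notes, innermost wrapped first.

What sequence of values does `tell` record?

Answer: (1, 0)

Evaluation trace:
tell(1) @ H1 ⇒ log+=1
tell(0) @ H1 ⇒ log+=0
H0 returns (0, 9)
H1 returns ((0, 9), (1, 0))
H2 returns [((0, 9), (1, 0))]
= [((0, 9), (1, 0))]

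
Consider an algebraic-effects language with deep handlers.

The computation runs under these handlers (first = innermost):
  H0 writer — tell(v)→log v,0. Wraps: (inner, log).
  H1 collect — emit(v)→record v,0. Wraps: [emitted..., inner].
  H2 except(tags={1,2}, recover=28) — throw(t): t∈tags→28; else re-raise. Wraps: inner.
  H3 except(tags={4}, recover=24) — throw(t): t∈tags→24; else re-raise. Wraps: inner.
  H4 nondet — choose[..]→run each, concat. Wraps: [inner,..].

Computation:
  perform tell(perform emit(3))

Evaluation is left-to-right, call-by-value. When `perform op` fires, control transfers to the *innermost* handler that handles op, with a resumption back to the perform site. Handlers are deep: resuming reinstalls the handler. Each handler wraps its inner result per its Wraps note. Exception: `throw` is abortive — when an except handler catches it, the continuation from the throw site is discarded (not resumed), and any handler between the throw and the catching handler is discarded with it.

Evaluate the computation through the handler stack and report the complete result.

Answer: [[3, (0, (0))]]

Working:
emit(3) @ H1 ⇒ out+=3
tell(0) @ H0 ⇒ log+=0
H0 returns (0, (0))
H1 returns [3, (0, (0))]
H2 returns [3, (0, (0))]
H3 returns [3, (0, (0))]
H4 returns [[3, (0, (0))]]
= [[3, (0, (0))]]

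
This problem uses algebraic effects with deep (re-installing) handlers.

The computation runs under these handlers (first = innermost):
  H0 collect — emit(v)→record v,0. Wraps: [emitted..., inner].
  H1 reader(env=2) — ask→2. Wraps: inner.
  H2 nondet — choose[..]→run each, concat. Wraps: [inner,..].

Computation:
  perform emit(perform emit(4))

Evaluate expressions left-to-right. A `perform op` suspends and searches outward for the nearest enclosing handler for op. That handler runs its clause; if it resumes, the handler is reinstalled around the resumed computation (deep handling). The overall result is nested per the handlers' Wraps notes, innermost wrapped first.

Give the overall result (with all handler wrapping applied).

Answer: [[4, 0, 0]]

Working:
emit(4) @ H0 ⇒ out+=4
emit(0) @ H0 ⇒ out+=0
H0 returns [4, 0, 0]
H1 returns [4, 0, 0]
H2 returns [[4, 0, 0]]
= [[4, 0, 0]]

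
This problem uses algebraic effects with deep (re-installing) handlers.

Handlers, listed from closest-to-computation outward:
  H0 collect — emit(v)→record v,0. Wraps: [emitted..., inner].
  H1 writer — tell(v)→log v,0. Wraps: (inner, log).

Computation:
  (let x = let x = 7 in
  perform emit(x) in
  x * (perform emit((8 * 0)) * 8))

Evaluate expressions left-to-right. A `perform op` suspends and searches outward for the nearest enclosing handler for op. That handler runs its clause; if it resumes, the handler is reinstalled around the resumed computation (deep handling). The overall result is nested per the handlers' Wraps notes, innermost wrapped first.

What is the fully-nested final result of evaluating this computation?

Evaluation trace:
emit(7) @ H0 ⇒ out+=7
emit(0) @ H0 ⇒ out+=0
H0 returns [7, 0, 0]
H1 returns ([7, 0, 0], ())
= ([7, 0, 0], ())

Answer: ([7, 0, 0], ())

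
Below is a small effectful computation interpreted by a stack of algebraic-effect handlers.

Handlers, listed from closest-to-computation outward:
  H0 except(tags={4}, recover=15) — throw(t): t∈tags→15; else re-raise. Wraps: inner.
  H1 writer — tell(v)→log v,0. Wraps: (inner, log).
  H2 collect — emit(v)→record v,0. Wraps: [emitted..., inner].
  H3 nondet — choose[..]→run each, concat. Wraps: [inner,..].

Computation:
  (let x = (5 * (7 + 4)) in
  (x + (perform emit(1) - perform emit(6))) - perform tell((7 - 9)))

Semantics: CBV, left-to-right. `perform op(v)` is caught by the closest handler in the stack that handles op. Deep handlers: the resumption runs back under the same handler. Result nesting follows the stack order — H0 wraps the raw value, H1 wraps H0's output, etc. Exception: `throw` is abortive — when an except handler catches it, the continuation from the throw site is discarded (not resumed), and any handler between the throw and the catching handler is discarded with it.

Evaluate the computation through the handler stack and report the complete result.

Answer: [[1, 6, (55, (-2))]]

Evaluation trace:
emit(1) @ H2 ⇒ out+=1
emit(6) @ H2 ⇒ out+=6
tell(-2) @ H1 ⇒ log+=-2
H0 returns 55
H1 returns (55, (-2))
H2 returns [1, 6, (55, (-2))]
H3 returns [[1, 6, (55, (-2))]]
= [[1, 6, (55, (-2))]]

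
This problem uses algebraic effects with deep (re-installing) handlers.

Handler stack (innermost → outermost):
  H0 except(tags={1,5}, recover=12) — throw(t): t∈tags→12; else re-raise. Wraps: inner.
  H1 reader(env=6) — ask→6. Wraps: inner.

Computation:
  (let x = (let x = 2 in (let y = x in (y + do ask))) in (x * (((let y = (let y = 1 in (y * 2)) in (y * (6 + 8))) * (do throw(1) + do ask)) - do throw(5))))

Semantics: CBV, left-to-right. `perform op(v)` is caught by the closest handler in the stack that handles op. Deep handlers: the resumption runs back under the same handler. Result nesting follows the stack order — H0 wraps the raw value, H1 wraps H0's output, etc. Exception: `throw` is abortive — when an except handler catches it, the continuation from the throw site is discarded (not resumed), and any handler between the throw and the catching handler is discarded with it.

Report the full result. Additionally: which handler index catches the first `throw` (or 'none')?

Answer: 12 ; first throw caught by: H0

Step-by-step:
ask @ H1 ⇒ 6
throw(1) @ H0 caught ⇒ 12
H1 returns 12
= 12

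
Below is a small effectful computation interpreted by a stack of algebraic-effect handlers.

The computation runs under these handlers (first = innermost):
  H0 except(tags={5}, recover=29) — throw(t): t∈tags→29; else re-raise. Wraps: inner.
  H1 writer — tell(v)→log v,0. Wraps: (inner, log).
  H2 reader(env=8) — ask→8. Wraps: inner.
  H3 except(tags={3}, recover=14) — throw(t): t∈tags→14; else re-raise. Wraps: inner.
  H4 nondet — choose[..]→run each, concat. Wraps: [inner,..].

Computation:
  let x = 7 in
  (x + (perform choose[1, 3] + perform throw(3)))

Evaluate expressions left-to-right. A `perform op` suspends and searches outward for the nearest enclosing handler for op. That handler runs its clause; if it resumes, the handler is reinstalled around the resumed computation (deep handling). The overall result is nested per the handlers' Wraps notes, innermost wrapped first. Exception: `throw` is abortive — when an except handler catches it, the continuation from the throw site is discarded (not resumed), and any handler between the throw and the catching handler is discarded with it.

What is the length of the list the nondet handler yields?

Answer: 2

Evaluation trace:
choose[1, 3] @ H4
  branch[0] choose=1:
    throw(3) @ H0 re-raised
    throw(3) @ H3 caught ⇒ 14
    H4 returns [14]
  branch[1] choose=3:
    throw(3) @ H0 re-raised
    throw(3) @ H3 caught ⇒ 14
    H4 returns [14]
= [14, 14]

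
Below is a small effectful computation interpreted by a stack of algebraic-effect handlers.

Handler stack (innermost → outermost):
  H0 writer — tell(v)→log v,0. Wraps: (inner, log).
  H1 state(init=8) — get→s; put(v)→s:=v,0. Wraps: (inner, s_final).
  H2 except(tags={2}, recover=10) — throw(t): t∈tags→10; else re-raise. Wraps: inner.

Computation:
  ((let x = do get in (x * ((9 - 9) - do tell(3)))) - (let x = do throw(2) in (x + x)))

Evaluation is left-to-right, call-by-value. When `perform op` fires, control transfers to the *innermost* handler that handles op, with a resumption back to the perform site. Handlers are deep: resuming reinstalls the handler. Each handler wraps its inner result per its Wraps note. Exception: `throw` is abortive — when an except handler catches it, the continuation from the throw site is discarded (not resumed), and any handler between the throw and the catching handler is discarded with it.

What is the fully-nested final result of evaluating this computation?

Step-by-step:
get @ H1 ⇒ 8
tell(3) @ H0 ⇒ log+=3
throw(2) @ H2 caught ⇒ 10
= 10

Answer: 10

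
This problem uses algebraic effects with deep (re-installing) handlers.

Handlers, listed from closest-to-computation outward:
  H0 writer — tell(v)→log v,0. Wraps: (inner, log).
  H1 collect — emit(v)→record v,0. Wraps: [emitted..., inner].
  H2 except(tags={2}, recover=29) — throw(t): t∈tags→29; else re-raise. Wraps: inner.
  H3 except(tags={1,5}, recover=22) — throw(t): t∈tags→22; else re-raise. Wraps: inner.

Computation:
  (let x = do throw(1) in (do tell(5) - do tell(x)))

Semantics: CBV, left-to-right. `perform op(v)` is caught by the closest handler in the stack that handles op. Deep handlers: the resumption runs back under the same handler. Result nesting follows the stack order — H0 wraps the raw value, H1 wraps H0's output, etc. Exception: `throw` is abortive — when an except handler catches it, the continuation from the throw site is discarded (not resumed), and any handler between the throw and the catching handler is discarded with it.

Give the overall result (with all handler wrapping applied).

Answer: 22

Working:
throw(1) @ H2 re-raised
throw(1) @ H3 caught ⇒ 22
= 22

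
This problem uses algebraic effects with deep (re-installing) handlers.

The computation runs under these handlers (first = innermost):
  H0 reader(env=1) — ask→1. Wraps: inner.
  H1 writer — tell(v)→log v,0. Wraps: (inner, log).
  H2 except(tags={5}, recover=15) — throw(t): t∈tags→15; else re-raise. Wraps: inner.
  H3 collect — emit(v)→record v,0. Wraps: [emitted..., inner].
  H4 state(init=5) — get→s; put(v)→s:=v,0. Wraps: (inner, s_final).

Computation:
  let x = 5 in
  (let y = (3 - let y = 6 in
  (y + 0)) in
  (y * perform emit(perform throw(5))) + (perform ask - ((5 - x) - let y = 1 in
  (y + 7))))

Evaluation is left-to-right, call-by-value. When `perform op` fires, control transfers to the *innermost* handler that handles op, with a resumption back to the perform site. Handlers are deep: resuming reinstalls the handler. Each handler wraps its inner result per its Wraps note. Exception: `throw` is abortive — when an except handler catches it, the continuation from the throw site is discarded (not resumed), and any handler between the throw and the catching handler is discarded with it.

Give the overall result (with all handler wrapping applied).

Answer: ([15], 5)

Step-by-step:
throw(5) @ H2 caught ⇒ 15
H3 returns [15]
H4 returns ([15], 5)
= ([15], 5)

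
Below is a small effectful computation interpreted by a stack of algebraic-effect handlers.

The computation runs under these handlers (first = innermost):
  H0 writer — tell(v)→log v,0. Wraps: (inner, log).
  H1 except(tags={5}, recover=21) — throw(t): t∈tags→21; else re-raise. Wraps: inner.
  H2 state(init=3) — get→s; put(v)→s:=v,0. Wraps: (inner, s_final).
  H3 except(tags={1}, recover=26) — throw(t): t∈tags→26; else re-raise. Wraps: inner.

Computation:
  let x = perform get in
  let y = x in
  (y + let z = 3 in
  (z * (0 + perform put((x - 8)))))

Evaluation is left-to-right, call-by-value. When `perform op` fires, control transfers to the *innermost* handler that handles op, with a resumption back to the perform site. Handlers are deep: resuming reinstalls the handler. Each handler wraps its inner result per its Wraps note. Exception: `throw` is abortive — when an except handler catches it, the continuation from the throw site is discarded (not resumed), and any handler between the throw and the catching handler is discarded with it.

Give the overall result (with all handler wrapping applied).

Answer: ((3, ()), -5)

Step-by-step:
get @ H2 ⇒ 3
put(-5) @ H2 ⇒ s:=-5
H0 returns (3, ())
H1 returns (3, ())
H2 returns ((3, ()), -5)
H3 returns ((3, ()), -5)
= ((3, ()), -5)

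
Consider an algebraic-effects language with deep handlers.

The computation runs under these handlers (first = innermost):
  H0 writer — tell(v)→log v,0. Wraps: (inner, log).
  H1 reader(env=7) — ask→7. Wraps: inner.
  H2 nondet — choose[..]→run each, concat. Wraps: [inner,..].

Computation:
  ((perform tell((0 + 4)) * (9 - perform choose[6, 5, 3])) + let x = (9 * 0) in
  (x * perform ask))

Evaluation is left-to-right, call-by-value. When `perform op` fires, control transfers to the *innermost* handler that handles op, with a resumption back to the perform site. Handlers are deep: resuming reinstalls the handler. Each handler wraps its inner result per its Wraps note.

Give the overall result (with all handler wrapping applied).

Step-by-step:
tell(4) @ H0 ⇒ log+=4
choose[6, 5, 3] @ H2
  branch[0] choose=6:
    ask @ H1 ⇒ 7
    H0 returns (0, (4))
    H1 returns (0, (4))
    H2 returns [(0, (4))]
  branch[1] choose=5:
    ask @ H1 ⇒ 7
    H0 returns (0, (4))
    H1 returns (0, (4))
    H2 returns [(0, (4))]
  branch[2] choose=3:
    ask @ H1 ⇒ 7
    H0 returns (0, (4))
    H1 returns (0, (4))
    H2 returns [(0, (4))]
= [(0, (4)), (0, (4)), (0, (4))]

Answer: [(0, (4)), (0, (4)), (0, (4))]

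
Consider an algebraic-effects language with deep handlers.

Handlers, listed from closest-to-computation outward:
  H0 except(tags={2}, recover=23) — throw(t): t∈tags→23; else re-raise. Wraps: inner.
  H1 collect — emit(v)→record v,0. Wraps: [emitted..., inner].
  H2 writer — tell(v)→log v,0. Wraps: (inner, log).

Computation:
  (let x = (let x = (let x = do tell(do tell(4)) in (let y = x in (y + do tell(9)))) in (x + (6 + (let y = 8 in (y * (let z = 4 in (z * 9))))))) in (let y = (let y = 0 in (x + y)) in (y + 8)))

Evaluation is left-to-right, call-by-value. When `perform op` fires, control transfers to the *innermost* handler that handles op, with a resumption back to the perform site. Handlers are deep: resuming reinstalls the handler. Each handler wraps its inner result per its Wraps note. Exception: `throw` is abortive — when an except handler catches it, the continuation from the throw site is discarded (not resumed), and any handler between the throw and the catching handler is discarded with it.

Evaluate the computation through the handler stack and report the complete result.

Evaluation trace:
tell(4) @ H2 ⇒ log+=4
tell(0) @ H2 ⇒ log+=0
tell(9) @ H2 ⇒ log+=9
H0 returns 302
H1 returns [302]
H2 returns ([302], (4, 0, 9))
= ([302], (4, 0, 9))

Answer: ([302], (4, 0, 9))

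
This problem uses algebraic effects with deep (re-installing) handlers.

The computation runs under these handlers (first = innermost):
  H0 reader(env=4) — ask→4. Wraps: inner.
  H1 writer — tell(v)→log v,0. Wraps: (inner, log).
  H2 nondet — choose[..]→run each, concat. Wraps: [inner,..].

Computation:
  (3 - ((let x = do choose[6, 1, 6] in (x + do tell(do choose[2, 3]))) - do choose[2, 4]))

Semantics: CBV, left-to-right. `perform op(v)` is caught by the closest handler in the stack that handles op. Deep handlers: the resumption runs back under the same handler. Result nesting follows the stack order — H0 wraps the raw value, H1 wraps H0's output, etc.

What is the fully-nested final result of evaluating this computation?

Answer: [(-1, (2)), (1, (2)), (-1, (3)), (1, (3)), (4, (2)), (6, (2)), (4, (3)), (6, (3)), (-1, (2)), (1, (2)), (-1, (3)), (1, (3))]

Evaluation trace:
choose[6, 1, 6] @ H2
  branch[0] choose=6:
    choose[2, 3] @ H2
      branch[0] choose=2:
        tell(2) @ H1 ⇒ log+=2
        choose[2, 4] @ H2
          branch[0] choose=2:
            H0 returns -1
            H1 returns (-1, (2))
            H2 returns [(-1, (2))]
          branch[1] choose=4:
            H0 returns 1
            H1 returns (1, (2))
            H2 returns [(1, (2))]
      branch[1] choose=3:
        tell(3) @ H1 ⇒ log+=3
        choose[2, 4] @ H2
          branch[0] choose=2:
            H0 returns -1
            H1 returns (-1, (3))
            H2 returns [(-1, (3))]
          branch[1] choose=4:
            H0 returns 1
            H1 returns (1, (3))
            H2 returns [(1, (3))]
  branch[1] choose=1:
    choose[2, 3] @ H2
      branch[0] choose=2:
        tell(2) @ H1 ⇒ log+=2
        choose[2, 4] @ H2
          branch[0] choose=2:
            H0 returns 4
            H1 returns (4, (2))
            H2 returns [(4, (2))]
          branch[1] choose=4:
            H0 returns 6
            H1 returns (6, (2))
            H2 returns [(6, (2))]
      branch[1] choose=3:
        tell(3) @ H1 ⇒ log+=3
        choose[2, 4] @ H2
          branch[0] choose=2:
            H0 returns 4
            H1 returns (4, (3))
            H2 returns [(4, (3))]
          branch[1] choose=4:
            H0 returns 6
            H1 returns (6, (3))
            H2 returns [(6, (3))]
  branch[2] choose=6:
    choose[2, 3] @ H2
      branch[0] choose=2:
        tell(2) @ H1 ⇒ log+=2
        choose[2, 4] @ H2
          branch[0] choose=2:
            H0 returns -1
            H1 returns (-1, (2))
            H2 returns [(-1, (2))]
          branch[1] choose=4:
            H0 returns 1
            H1 returns (1, (2))
            H2 returns [(1, (2))]
      branch[1] choose=3:
        tell(3) @ H1 ⇒ log+=3
        choose[2, 4] @ H2
          branch[0] choose=2:
            H0 returns -1
            H1 returns (-1, (3))
            H2 returns [(-1, (3))]
          branch[1] choose=4:
            H0 returns 1
            H1 returns (1, (3))
            H2 returns [(1, (3))]
= [(-1, (2)), (1, (2)), (-1, (3)), (1, (3)), (4, (2)), (6, (2)), (4, (3)), (6, (3)), (-1, (2)), (1, (2)), (-1, (3)), (1, (3))]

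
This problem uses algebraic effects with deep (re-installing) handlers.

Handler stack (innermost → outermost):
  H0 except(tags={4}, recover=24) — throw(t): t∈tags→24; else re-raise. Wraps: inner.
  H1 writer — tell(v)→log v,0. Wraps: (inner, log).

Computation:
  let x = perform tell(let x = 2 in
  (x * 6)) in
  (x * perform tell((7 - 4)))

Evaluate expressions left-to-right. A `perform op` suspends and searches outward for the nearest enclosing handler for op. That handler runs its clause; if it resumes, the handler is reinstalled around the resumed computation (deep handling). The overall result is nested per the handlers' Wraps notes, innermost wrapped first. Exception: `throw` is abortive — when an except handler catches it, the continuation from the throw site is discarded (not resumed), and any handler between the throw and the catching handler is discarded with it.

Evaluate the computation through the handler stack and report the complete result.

Working:
tell(12) @ H1 ⇒ log+=12
tell(3) @ H1 ⇒ log+=3
H0 returns 0
H1 returns (0, (12, 3))
= (0, (12, 3))

Answer: (0, (12, 3))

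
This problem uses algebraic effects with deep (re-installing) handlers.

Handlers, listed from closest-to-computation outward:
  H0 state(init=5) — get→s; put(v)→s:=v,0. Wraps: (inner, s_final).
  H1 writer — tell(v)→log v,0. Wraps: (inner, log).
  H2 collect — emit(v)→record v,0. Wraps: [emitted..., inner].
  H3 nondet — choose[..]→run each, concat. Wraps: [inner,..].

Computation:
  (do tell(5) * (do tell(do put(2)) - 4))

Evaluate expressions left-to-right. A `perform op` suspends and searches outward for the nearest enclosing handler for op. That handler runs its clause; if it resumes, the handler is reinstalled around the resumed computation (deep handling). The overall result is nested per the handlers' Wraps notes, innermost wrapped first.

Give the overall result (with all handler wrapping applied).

Step-by-step:
tell(5) @ H1 ⇒ log+=5
put(2) @ H0 ⇒ s:=2
tell(0) @ H1 ⇒ log+=0
H0 returns (0, 2)
H1 returns ((0, 2), (5, 0))
H2 returns [((0, 2), (5, 0))]
H3 returns [[((0, 2), (5, 0))]]
= [[((0, 2), (5, 0))]]

Answer: [[((0, 2), (5, 0))]]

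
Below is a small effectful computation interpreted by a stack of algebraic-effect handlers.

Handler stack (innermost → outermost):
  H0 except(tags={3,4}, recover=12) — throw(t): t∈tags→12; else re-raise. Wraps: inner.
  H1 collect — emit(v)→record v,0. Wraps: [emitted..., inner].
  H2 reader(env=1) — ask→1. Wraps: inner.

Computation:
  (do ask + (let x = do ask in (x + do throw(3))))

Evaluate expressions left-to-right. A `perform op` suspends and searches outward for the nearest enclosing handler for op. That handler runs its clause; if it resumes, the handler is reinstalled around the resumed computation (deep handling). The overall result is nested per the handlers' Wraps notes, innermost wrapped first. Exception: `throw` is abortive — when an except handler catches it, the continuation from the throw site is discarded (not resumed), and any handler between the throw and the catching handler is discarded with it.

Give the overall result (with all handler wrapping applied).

Answer: [12]

Evaluation trace:
ask @ H2 ⇒ 1
ask @ H2 ⇒ 1
throw(3) @ H0 caught ⇒ 12
H1 returns [12]
H2 returns [12]
= [12]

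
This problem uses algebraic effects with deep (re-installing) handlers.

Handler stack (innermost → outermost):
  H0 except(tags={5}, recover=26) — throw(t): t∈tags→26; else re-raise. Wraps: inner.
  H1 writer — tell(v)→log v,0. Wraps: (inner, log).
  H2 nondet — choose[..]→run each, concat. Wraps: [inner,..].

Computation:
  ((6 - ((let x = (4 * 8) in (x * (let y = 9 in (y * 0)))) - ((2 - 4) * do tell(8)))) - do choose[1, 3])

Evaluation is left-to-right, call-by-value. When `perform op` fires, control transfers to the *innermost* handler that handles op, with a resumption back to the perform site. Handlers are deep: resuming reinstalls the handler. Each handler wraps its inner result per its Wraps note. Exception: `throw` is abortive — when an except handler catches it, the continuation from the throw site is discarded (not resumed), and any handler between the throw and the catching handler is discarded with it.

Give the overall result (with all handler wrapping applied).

Answer: [(5, (8)), (3, (8))]

Evaluation trace:
tell(8) @ H1 ⇒ log+=8
choose[1, 3] @ H2
  branch[0] choose=1:
    H0 returns 5
    H1 returns (5, (8))
    H2 returns [(5, (8))]
  branch[1] choose=3:
    H0 returns 3
    H1 returns (3, (8))
    H2 returns [(3, (8))]
= [(5, (8)), (3, (8))]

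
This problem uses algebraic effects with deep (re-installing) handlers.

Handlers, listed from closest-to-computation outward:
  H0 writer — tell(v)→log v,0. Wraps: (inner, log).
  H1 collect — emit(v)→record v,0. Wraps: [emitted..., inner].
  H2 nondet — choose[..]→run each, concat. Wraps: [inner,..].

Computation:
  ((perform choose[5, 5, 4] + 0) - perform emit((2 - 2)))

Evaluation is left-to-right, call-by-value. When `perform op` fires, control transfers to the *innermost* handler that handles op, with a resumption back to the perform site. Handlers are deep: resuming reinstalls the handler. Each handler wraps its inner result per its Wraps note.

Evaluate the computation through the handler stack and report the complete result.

Answer: [[0, (5, ())], [0, (5, ())], [0, (4, ())]]

Evaluation trace:
choose[5, 5, 4] @ H2
  branch[0] choose=5:
    emit(0) @ H1 ⇒ out+=0
    H0 returns (5, ())
    H1 returns [0, (5, ())]
    H2 returns [[0, (5, ())]]
  branch[1] choose=5:
    emit(0) @ H1 ⇒ out+=0
    H0 returns (5, ())
    H1 returns [0, (5, ())]
    H2 returns [[0, (5, ())]]
  branch[2] choose=4:
    emit(0) @ H1 ⇒ out+=0
    H0 returns (4, ())
    H1 returns [0, (4, ())]
    H2 returns [[0, (4, ())]]
= [[0, (5, ())], [0, (5, ())], [0, (4, ())]]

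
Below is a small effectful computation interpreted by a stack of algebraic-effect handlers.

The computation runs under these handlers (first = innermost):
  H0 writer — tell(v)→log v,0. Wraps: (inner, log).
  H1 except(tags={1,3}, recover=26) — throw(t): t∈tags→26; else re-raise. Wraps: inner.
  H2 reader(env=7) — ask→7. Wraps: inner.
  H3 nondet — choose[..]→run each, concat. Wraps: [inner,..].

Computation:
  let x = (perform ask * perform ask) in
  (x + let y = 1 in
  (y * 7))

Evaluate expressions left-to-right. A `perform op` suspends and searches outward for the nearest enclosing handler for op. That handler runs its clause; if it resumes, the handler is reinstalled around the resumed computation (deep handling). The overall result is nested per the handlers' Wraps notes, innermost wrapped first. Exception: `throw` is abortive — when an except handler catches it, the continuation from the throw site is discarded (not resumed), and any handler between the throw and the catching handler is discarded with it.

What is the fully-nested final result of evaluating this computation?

Answer: [(56, ())]

Evaluation trace:
ask @ H2 ⇒ 7
ask @ H2 ⇒ 7
H0 returns (56, ())
H1 returns (56, ())
H2 returns (56, ())
H3 returns [(56, ())]
= [(56, ())]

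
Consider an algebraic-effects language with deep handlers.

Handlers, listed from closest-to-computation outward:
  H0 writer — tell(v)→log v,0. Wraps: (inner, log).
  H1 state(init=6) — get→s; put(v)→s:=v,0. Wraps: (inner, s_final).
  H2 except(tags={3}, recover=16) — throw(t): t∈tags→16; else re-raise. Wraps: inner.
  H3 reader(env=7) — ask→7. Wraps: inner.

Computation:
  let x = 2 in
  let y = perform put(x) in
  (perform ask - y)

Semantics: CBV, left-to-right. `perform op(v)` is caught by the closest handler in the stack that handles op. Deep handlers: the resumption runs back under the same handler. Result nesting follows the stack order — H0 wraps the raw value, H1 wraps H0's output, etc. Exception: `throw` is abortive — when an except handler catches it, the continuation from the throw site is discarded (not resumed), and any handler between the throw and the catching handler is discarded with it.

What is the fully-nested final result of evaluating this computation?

Answer: ((7, ()), 2)

Step-by-step:
put(2) @ H1 ⇒ s:=2
ask @ H3 ⇒ 7
H0 returns (7, ())
H1 returns ((7, ()), 2)
H2 returns ((7, ()), 2)
H3 returns ((7, ()), 2)
= ((7, ()), 2)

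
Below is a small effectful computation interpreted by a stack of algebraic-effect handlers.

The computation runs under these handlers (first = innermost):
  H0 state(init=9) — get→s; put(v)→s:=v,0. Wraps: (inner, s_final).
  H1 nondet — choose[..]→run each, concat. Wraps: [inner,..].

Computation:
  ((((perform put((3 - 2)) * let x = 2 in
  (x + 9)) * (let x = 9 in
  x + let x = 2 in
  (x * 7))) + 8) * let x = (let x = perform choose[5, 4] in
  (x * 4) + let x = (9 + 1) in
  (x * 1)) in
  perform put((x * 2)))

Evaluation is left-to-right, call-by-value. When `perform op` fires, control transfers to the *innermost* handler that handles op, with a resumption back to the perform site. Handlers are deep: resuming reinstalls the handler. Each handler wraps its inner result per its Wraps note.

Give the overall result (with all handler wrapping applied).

Step-by-step:
put(1) @ H0 ⇒ s:=1
choose[5, 4] @ H1
  branch[0] choose=5:
    put(60) @ H0 ⇒ s:=60
    H0 returns (0, 60)
    H1 returns [(0, 60)]
  branch[1] choose=4:
    put(52) @ H0 ⇒ s:=52
    H0 returns (0, 52)
    H1 returns [(0, 52)]
= [(0, 60), (0, 52)]

Answer: [(0, 60), (0, 52)]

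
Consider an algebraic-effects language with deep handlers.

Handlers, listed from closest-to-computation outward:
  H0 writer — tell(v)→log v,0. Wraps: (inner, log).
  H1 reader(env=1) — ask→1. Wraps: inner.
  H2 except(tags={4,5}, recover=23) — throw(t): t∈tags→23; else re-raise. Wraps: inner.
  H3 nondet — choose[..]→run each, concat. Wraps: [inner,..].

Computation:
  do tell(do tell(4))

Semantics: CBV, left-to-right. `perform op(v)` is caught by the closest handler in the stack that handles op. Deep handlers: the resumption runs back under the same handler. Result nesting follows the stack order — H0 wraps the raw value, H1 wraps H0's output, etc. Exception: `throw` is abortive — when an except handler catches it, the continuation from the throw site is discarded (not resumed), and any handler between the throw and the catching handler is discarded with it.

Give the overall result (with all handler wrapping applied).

Step-by-step:
tell(4) @ H0 ⇒ log+=4
tell(0) @ H0 ⇒ log+=0
H0 returns (0, (4, 0))
H1 returns (0, (4, 0))
H2 returns (0, (4, 0))
H3 returns [(0, (4, 0))]
= [(0, (4, 0))]

Answer: [(0, (4, 0))]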